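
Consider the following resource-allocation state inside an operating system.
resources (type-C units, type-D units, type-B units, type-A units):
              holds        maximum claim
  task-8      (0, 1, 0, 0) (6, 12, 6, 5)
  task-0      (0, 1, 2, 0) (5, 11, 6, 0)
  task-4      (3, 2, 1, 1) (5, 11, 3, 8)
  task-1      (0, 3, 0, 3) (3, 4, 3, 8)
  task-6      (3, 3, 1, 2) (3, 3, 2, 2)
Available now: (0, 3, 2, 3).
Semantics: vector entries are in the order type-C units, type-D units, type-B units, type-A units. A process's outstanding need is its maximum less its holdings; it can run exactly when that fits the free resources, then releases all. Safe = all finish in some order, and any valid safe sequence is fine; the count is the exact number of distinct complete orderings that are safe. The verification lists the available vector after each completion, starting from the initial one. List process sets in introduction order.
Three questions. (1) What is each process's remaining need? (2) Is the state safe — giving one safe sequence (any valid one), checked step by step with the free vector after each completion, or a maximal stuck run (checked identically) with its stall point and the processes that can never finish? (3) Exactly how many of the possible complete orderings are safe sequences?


(1) Outstanding need per process (order type-C units, type-D units, type-B units, type-A units):
  task-8: (6, 11, 6, 5)
  task-0: (5, 10, 4, 0)
  task-4: (2, 9, 2, 7)
  task-1: (3, 1, 3, 5)
  task-6: (0, 0, 1, 0)
(2) SAFE — a valid safe sequence is task-6, task-1, task-4, task-0, task-8.
Key observation: the first exact fit in this order is task-1 — it needs (3, 1, 3, 5) with (3, 6, 3, 5) free, meeting a requested resource to the last unit.
Walking it through:
  pool = (0, 3, 2, 3)
  task-6: need (0, 0, 1, 0) fits (0, 3, 2, 3); releases (3, 3, 1, 2), pool now (3, 6, 3, 5)
  task-1: need (3, 1, 3, 5) fits (3, 6, 3, 5); releases (0, 3, 0, 3), pool now (3, 9, 3, 8)
  task-4: need (2, 9, 2, 7) fits (3, 9, 3, 8); releases (3, 2, 1, 1), pool now (6, 11, 4, 9)
  task-0: need (5, 10, 4, 0) fits (6, 11, 4, 9); releases (0, 1, 2, 0), pool now (6, 12, 6, 9)
  task-8: need (6, 11, 6, 5) fits (6, 12, 6, 9); releases (0, 1, 0, 0), pool now (6, 13, 6, 9)
(3) Precisely 1 of the possible complete orderings is a safe sequence.


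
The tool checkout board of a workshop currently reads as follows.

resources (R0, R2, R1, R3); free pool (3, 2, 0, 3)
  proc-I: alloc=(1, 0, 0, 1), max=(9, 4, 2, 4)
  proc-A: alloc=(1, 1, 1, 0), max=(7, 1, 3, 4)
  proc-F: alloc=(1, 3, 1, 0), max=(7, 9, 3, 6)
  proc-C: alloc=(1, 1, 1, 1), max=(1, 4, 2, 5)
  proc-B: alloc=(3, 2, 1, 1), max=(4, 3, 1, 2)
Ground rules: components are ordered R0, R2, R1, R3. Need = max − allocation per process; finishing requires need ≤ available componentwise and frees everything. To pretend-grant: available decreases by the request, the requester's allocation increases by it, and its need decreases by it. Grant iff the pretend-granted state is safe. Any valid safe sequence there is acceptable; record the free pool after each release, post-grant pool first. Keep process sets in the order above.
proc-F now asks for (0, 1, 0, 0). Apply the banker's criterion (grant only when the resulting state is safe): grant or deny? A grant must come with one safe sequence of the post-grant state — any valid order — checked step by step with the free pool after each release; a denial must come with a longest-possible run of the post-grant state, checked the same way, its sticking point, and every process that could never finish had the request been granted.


GRANT: granting preserves safety; a valid post-grant sequence is proc-B, proc-C, proc-A, proc-I, proc-F.
Key observation: post-grant, (3, 1, 0, 3) remains, and an order beginning with proc-B completes everyone.
Check on the post-grant state, step by step:
  pool = (3, 1, 0, 3)
  proc-B: need (1, 1, 0, 1) fits (3, 1, 0, 3); releases (3, 2, 1, 1), pool now (6, 3, 1, 4)
  proc-C: need (0, 3, 1, 4) fits (6, 3, 1, 4); releases (1, 1, 1, 1), pool now (7, 4, 2, 5)
  proc-A: need (6, 0, 2, 4) fits (7, 4, 2, 5); releases (1, 1, 1, 0), pool now (8, 5, 3, 5)
  proc-I: need (8, 4, 2, 3) fits (8, 5, 3, 5); releases (1, 0, 0, 1), pool now (9, 5, 3, 6)
  proc-F: need (6, 5, 2, 6) fits (9, 5, 3, 6); releases (1, 4, 1, 0), pool now (10, 9, 4, 6)


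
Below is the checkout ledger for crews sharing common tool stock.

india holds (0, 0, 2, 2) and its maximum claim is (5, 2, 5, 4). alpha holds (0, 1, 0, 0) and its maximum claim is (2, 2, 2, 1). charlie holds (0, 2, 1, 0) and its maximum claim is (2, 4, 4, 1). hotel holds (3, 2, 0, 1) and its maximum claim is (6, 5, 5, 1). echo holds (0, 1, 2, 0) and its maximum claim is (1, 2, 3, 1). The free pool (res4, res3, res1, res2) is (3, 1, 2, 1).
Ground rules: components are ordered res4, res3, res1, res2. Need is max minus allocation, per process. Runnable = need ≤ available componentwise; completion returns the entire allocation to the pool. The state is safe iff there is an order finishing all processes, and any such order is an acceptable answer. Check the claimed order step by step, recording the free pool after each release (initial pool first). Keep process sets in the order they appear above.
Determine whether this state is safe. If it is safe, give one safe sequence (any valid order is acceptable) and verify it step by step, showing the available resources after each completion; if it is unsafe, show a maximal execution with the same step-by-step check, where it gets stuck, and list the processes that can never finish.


SAFE — a valid safe sequence is echo, charlie, hotel, alpha, india.
Key observation: the order's first zero-slack moment is echo ((1, 1, 1, 1) needed, (3, 1, 2, 1) free — a requested resource with nothing to spare).
Step-by-step check:
  pool = (3, 1, 2, 1)
  echo needs (1, 1, 1, 1) <= (3, 1, 2, 1) -> finishes; pool += (0, 1, 2, 0) = (3, 2, 4, 1)
  charlie needs (2, 2, 3, 1) <= (3, 2, 4, 1) -> finishes; pool += (0, 2, 1, 0) = (3, 4, 5, 1)
  hotel needs (3, 3, 5, 0) <= (3, 4, 5, 1) -> finishes; pool += (3, 2, 0, 1) = (6, 6, 5, 2)
  alpha needs (2, 1, 2, 1) <= (6, 6, 5, 2) -> finishes; pool += (0, 1, 0, 0) = (6, 7, 5, 2)
  india needs (5, 2, 3, 2) <= (6, 7, 5, 2) -> finishes; pool += (0, 0, 2, 2) = (6, 7, 7, 4)


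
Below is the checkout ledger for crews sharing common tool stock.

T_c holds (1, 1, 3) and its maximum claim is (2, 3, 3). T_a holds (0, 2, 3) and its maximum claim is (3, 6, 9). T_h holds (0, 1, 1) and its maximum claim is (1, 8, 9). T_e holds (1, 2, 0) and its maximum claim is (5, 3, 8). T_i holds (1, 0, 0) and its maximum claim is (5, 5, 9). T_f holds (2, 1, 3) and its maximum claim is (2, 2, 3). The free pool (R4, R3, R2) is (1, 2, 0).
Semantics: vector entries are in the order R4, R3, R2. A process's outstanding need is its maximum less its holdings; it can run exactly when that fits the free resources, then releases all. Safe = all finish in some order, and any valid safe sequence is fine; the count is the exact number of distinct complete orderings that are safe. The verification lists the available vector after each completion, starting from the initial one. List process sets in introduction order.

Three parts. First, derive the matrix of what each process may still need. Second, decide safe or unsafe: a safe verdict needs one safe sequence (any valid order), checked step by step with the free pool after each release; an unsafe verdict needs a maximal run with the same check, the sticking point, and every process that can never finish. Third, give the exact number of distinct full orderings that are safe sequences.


(1) Outstanding need per process (order R4, R3, R2):
  T_c: (1, 2, 0)
  T_a: (3, 4, 6)
  T_h: (1, 7, 8)
  T_e: (4, 1, 8)
  T_i: (4, 5, 9)
  T_f: (0, 1, 0)
(2) SAFE, for example via the order T_c, T_f, T_a, T_e, T_h, T_i.
Key observation: T_c marks the first exact bind of the order: its need (1, 2, 0) fits the free (1, 2, 0) with zero slack on a requested resource.
Walking it through:
  pool = (1, 2, 0)
  run T_c (needs (1, 2, 0), free (1, 2, 0)); after release of (1, 1, 3) the pool is (2, 3, 3)
  run T_f (needs (0, 1, 0), free (2, 3, 3)); after release of (2, 1, 3) the pool is (4, 4, 6)
  run T_a (needs (3, 4, 6), free (4, 4, 6)); after release of (0, 2, 3) the pool is (4, 6, 9)
  run T_e (needs (4, 1, 8), free (4, 6, 9)); after release of (1, 2, 0) the pool is (5, 8, 9)
  run T_h (needs (1, 7, 8), free (5, 8, 9)); after release of (0, 1, 1) the pool is (5, 9, 10)
  run T_i (needs (4, 5, 9), free (5, 9, 10)); after release of (1, 0, 0) the pool is (6, 9, 10)
(3) The exact count: 6 of the possible complete orderings are safe sequences.


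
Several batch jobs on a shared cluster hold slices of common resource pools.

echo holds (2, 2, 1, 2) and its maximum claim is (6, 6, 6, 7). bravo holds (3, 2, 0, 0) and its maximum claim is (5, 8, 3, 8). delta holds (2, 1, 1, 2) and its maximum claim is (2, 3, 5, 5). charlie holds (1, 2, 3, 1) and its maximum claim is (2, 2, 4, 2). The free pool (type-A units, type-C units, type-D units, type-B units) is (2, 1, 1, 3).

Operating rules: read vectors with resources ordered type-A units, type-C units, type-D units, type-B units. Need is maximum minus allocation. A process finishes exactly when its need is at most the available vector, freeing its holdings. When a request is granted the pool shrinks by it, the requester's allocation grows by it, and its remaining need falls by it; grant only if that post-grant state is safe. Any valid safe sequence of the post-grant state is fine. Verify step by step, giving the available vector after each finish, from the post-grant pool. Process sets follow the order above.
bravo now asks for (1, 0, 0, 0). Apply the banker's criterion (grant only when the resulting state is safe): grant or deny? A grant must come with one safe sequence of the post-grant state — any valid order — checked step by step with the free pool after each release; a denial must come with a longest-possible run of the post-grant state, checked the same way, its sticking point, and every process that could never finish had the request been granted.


GRANT. The post-grant state is safe; one safe sequence: charlie, delta, echo, bravo.
Key observation: after the grant the pool drops to (1, 1, 1, 3), which still lets charlie finish first and unwind the rest.
Check on the post-grant state, step by step:
  pool = (1, 1, 1, 3)
  charlie: need (1, 0, 1, 1) fits (1, 1, 1, 3); releases (1, 2, 3, 1), pool now (2, 3, 4, 4)
  delta: need (0, 2, 4, 3) fits (2, 3, 4, 4); releases (2, 1, 1, 2), pool now (4, 4, 5, 6)
  echo: need (4, 4, 5, 5) fits (4, 4, 5, 6); releases (2, 2, 1, 2), pool now (6, 6, 6, 8)
  bravo: need (1, 6, 3, 8) fits (6, 6, 6, 8); releases (4, 2, 0, 0), pool now (10, 8, 6, 8)


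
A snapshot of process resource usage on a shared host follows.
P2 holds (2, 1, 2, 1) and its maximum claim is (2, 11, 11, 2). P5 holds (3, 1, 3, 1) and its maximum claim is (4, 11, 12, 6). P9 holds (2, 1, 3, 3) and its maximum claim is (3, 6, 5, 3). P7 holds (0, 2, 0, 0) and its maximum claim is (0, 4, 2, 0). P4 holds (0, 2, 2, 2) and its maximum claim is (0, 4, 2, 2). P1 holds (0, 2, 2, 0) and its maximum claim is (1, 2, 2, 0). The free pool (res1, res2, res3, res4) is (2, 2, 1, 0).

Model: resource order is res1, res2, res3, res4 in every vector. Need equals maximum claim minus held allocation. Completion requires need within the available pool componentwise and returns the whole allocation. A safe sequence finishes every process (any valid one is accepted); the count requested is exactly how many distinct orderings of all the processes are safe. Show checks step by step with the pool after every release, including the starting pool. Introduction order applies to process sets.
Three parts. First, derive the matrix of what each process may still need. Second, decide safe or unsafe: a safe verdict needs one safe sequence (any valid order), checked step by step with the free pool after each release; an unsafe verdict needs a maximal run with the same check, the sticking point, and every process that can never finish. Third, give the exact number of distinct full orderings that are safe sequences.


(1) Outstanding need per process (order res1, res2, res3, res4):
  P2: (0, 10, 9, 1)
  P5: (1, 10, 9, 5)
  P9: (1, 5, 2, 0)
  P7: (0, 2, 2, 0)
  P4: (0, 2, 0, 0)
  P1: (1, 0, 0, 0)
(2) UNSAFE.
Key observation: once P1, P7, P4, P9 finish, the pool peaks at (4, 9, 8, 5) — and every remaining process still needs more res2 than that.
A maximal execution: P1, P7, P4, P9 — then nothing else fits. Verifying each step:
  pool = (2, 2, 1, 0)
  P1 needs (1, 0, 0, 0) <= (2, 2, 1, 0) -> finishes; pool += (0, 2, 2, 0) = (2, 4, 3, 0)
  P7 needs (0, 2, 2, 0) <= (2, 4, 3, 0) -> finishes; pool += (0, 2, 0, 0) = (2, 6, 3, 0)
  P4 needs (0, 2, 0, 0) <= (2, 6, 3, 0) -> finishes; pool += (0, 2, 2, 2) = (2, 8, 5, 2)
  P9 needs (1, 5, 2, 0) <= (2, 8, 5, 2) -> finishes; pool += (2, 1, 3, 3) = (4, 9, 8, 5)
  P2 still needs (0, 10, 9, 1) but only (4, 9, 8, 5) is free — short on res2 and res3
  P5 still needs (1, 10, 9, 5) but only (4, 9, 8, 5) is free — short on res2 and res3
Processes that can never finish: P2 and P5.
(3) The exact count: 0 of the possible complete orderings are safe sequences.


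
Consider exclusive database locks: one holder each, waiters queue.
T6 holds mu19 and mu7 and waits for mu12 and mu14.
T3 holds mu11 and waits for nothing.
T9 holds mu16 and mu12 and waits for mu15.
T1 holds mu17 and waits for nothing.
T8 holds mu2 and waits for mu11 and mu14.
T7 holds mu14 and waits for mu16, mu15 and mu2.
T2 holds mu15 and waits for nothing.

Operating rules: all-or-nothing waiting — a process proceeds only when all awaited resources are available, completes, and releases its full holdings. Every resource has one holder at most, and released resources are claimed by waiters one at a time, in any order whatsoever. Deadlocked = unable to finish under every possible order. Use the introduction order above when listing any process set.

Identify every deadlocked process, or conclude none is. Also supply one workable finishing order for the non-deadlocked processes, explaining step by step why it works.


The deadlocked set is T6, T8 and T7.
Key observation: along T7 -> T8 -> T7, each member waits on what the next one holds — a deadlock; T6 waits into the deadlock from upstream.
The rest can finish in the order T3, T1, T2, T9.
Walking it through:
  T3: no waits; runs immediately, freeing mu11
  T1: no waits; runs immediately, freeing mu17
  T2: no waits; runs immediately, freeing mu15
  run T9 (all its waits — mu15 — are resolved); releases mu16 and mu12


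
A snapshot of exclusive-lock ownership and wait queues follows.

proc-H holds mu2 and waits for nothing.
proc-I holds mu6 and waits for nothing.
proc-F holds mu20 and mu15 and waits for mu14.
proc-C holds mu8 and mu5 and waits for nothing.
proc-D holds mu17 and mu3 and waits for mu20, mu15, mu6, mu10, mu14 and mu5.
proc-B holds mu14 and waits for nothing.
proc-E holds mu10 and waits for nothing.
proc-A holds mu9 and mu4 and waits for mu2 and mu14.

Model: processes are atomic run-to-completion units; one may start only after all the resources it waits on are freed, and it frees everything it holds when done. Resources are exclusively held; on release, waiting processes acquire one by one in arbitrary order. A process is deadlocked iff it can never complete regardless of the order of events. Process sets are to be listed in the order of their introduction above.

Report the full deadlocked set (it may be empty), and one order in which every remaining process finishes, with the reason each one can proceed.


The deadlocked set is empty.
Key observation: although several processes wait, no cycle exists — each chain bottoms out at a free runner.
The rest can finish in the order proc-B, proc-H, proc-E, proc-F, proc-I, proc-C, proc-A, proc-D.
Walking it through:
  proc-B: no waits; runs immediately, freeing mu14
  proc-H: no waits; runs immediately, freeing mu2
  proc-E: no waits; runs immediately, freeing mu10
  run proc-F (all its waits — mu14 — are resolved); releases mu20 and mu15
  proc-I: no waits; runs immediately, freeing mu6
  proc-C: no waits; runs immediately, freeing mu8 and mu5
  run proc-A (all its waits — mu2 and mu14 — are resolved); releases mu9 and mu4
  run proc-D (all its waits — mu20, mu15, mu6, mu10, mu14 and mu5 — are resolved); releases mu17 and mu3


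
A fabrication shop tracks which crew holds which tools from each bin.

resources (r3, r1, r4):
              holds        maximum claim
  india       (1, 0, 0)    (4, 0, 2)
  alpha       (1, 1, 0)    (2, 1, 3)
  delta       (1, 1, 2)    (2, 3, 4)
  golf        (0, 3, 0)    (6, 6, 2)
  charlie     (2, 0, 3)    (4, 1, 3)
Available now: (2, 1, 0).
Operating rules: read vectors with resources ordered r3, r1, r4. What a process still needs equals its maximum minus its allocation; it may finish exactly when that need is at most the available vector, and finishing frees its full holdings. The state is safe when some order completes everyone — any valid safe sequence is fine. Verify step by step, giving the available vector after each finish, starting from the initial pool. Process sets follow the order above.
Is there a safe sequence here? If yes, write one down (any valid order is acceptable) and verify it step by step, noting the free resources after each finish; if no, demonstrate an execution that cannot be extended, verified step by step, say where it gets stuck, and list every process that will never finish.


SAFE. One safe sequence: charlie, alpha, delta, india, golf.
Key observation: the first exact fit in this order is charlie — it needs (2, 1, 0) with (2, 1, 0) free, meeting a requested resource to the last unit.
Walking it through:
  pool = (2, 1, 0)
  charlie needs (2, 1, 0) <= (2, 1, 0) -> finishes; pool += (2, 0, 3) = (4, 1, 3)
  alpha needs (1, 0, 3) <= (4, 1, 3) -> finishes; pool += (1, 1, 0) = (5, 2, 3)
  delta needs (1, 2, 2) <= (5, 2, 3) -> finishes; pool += (1, 1, 2) = (6, 3, 5)
  india needs (3, 0, 2) <= (6, 3, 5) -> finishes; pool += (1, 0, 0) = (7, 3, 5)
  golf needs (6, 3, 2) <= (7, 3, 5) -> finishes; pool += (0, 3, 0) = (7, 6, 5)


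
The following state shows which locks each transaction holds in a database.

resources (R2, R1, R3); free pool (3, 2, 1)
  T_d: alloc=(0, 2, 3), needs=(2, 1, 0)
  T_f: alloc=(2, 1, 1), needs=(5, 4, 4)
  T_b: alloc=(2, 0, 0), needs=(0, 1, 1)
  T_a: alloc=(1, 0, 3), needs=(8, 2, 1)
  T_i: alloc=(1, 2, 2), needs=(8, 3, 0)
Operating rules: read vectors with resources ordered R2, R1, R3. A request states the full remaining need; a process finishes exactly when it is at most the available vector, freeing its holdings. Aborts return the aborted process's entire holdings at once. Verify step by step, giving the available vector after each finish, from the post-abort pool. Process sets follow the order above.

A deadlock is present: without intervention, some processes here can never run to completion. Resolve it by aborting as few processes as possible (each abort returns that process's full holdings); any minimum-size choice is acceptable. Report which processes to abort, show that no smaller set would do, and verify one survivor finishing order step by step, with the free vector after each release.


Abort T_i.
Key observation: T_a was stuck for good until T_i gave back (1, 2, 2); in the order shown it finishes at step 4.
Minimality: the empty abort set fails — the state is deadlocked as it stands.
One survivor order: T_b, T_d, T_f, T_a. Verifying each step (post-abort pool first):
  pool = (4, 4, 3)
  T_b: need (0, 1, 1) fits (4, 4, 3); releases (2, 0, 0), pool now (6, 4, 3)
  T_d: need (2, 1, 0) fits (6, 4, 3); releases (0, 2, 3), pool now (6, 6, 6)
  T_f: need (5, 4, 4) fits (6, 6, 6); releases (2, 1, 1), pool now (8, 7, 7)
  T_a: need (8, 2, 1) fits (8, 7, 7); releases (1, 0, 3), pool now (9, 7, 10)


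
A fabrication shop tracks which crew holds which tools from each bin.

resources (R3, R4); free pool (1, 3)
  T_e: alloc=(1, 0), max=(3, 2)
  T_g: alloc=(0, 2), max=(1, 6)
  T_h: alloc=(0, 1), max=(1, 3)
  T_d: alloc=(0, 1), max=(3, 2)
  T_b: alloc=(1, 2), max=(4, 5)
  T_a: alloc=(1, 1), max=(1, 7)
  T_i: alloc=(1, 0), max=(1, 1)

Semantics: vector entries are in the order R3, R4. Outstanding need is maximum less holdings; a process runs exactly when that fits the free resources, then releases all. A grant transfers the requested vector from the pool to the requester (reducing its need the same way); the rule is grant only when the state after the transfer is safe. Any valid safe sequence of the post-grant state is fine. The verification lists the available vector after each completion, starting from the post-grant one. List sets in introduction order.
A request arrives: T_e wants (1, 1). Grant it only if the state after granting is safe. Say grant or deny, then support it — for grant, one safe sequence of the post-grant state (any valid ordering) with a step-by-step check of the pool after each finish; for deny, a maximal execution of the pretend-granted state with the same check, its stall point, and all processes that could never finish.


GRANT: granting preserves safety; a valid post-grant sequence is T_i, T_e, T_h, T_b, T_g, T_a, T_d.
Key observation: after the grant the pool drops to (0, 2), which still lets T_i finish first and unwind the rest.
Step-by-step check of the post-grant state:
  pool = (0, 2)
  run T_i (needs (0, 1), free (0, 2)); after release of (1, 0) the pool is (1, 2)
  run T_e (needs (1, 1), free (1, 2)); after release of (2, 1) the pool is (3, 3)
  run T_h (needs (1, 2), free (3, 3)); after release of (0, 1) the pool is (3, 4)
  run T_b (needs (3, 3), free (3, 4)); after release of (1, 2) the pool is (4, 6)
  run T_g (needs (1, 4), free (4, 6)); after release of (0, 2) the pool is (4, 8)
  run T_a (needs (0, 6), free (4, 8)); after release of (1, 1) the pool is (5, 9)
  run T_d (needs (3, 1), free (5, 9)); after release of (0, 1) the pool is (5, 10)


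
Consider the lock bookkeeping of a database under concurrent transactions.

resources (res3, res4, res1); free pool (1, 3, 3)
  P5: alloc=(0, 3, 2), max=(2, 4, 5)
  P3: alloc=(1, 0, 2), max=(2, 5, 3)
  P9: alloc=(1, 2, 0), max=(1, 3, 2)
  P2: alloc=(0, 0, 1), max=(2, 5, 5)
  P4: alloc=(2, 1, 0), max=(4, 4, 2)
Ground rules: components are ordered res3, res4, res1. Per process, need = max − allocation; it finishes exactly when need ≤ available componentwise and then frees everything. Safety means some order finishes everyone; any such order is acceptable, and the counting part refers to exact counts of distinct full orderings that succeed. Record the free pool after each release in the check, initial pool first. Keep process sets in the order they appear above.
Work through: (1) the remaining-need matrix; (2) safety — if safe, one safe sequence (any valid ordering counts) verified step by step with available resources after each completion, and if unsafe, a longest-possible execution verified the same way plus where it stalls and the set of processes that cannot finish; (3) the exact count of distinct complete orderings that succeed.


(1) Need matrix, components ordered res3, res4, res1:
  P5: (2, 1, 3)
  P3: (1, 5, 1)
  P9: (0, 1, 2)
  P2: (2, 5, 4)
  P4: (2, 3, 2)
(2) SAFE. One safe sequence: P9, P5, P3, P2, P4.
Key observation: P5 is the earliest step where a requested resource binds exactly: need (2, 1, 3), pool (2, 5, 3) at its turn.
Check, step by step:
  pool = (1, 3, 3)
  run P9 (needs (0, 1, 2), free (1, 3, 3)); after release of (1, 2, 0) the pool is (2, 5, 3)
  run P5 (needs (2, 1, 3), free (2, 5, 3)); after release of (0, 3, 2) the pool is (2, 8, 5)
  run P3 (needs (1, 5, 1), free (2, 8, 5)); after release of (1, 0, 2) the pool is (3, 8, 7)
  run P2 (needs (2, 5, 4), free (3, 8, 7)); after release of (0, 0, 1) the pool is (3, 8, 8)
  run P4 (needs (2, 3, 2), free (3, 8, 8)); after release of (2, 1, 0) the pool is (5, 9, 8)
(3) Precisely 16 of the possible complete orderings are safe sequences.


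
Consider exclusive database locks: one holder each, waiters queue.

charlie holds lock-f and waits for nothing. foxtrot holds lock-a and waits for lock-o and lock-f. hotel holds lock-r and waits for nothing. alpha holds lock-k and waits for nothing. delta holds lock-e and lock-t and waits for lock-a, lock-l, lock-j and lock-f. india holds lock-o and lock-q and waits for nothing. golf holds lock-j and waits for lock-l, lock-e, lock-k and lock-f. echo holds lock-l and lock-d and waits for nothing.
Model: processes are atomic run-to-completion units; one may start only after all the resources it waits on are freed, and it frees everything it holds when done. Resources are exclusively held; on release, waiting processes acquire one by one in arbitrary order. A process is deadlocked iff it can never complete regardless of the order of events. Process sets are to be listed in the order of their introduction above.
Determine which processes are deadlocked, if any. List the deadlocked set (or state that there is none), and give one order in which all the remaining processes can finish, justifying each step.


Deadlocked set: delta and golf.
Key observation: the waits loop around delta -> golf -> delta with no way out; no other process is dragged down with it.
A valid finishing order for the others: alpha, echo, india, charlie, foxtrot, hotel.
Check, step by step:
  run alpha (it waits on nothing); releases lock-k
  run echo (it waits on nothing); releases lock-l and lock-d
  run india (it waits on nothing); releases lock-o and lock-q
  run charlie (it waits on nothing); releases lock-f
  run foxtrot (all its waits — lock-o and lock-f — are resolved); releases lock-a
  run hotel (it waits on nothing); releases lock-r


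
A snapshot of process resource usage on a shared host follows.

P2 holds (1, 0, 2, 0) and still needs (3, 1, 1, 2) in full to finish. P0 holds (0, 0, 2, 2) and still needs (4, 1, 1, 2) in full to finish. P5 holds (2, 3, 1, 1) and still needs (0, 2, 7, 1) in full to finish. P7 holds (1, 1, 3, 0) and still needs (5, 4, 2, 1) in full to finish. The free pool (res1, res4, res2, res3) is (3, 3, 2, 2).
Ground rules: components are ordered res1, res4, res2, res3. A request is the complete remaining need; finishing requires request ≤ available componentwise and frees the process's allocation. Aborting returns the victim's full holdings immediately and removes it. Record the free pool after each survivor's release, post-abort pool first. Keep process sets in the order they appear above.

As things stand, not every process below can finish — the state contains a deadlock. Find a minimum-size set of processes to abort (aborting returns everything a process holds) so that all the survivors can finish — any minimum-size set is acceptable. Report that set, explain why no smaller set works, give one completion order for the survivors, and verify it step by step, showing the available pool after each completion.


The answer: abort P7.
Key observation: before aborting P7, P5 was permanently blocked — no order could ever run it; afterwards it completes at step 2.
No smaller set exists: with zero aborts the deadlock remains.
The survivors complete as P0, P5, P2. Verifying each step (starting from the post-abort pool):
  pool = (4, 4, 5, 2)
  P0 needs (4, 1, 1, 2) <= (4, 4, 5, 2) -> finishes; pool += (0, 0, 2, 2) = (4, 4, 7, 4)
  P5 needs (0, 2, 7, 1) <= (4, 4, 7, 4) -> finishes; pool += (2, 3, 1, 1) = (6, 7, 8, 5)
  P2 needs (3, 1, 1, 2) <= (6, 7, 8, 5) -> finishes; pool += (1, 0, 2, 0) = (7, 7, 10, 5)


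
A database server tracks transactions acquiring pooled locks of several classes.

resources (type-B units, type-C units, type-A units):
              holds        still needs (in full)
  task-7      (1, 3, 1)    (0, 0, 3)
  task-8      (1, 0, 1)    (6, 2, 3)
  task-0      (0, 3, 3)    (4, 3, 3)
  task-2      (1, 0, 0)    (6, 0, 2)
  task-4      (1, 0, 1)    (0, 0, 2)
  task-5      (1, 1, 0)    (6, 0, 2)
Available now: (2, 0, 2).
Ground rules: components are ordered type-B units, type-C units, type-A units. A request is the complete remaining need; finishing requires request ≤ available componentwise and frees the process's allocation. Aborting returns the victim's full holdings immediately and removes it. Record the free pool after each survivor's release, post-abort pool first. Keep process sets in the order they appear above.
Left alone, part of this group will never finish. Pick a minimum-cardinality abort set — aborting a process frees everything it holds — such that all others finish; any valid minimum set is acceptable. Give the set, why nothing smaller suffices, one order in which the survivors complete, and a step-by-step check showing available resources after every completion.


Minimum abort set: task-2 and task-5.
Key observation: task-8 was stuck for good until task-2 and task-5 gave back (2, 1, 0); in the order shown it finishes at step 3.
Minimality, checking each single-abort alternative: task-7 alone leaves task-8 blocked (short on type-B units); task-8 alone leaves task-2 blocked (short on type-B units); task-0 alone leaves task-8 blocked (short on type-B units); task-2 alone leaves task-8 blocked (short on type-B units); task-4 alone leaves task-8 blocked (short on type-B units); task-5 alone leaves task-8 blocked (short on type-B units).
Survivors finish in the order: task-4, task-7, task-8, task-0. Walking it through (pool after the aborts first):
  pool = (4, 1, 2)
  task-4 needs (0, 0, 2) <= (4, 1, 2) -> finishes; pool += (1, 0, 1) = (5, 1, 3)
  task-7 needs (0, 0, 3) <= (5, 1, 3) -> finishes; pool += (1, 3, 1) = (6, 4, 4)
  task-8 needs (6, 2, 3) <= (6, 4, 4) -> finishes; pool += (1, 0, 1) = (7, 4, 5)
  task-0 needs (4, 3, 3) <= (7, 4, 5) -> finishes; pool += (0, 3, 3) = (7, 7, 8)


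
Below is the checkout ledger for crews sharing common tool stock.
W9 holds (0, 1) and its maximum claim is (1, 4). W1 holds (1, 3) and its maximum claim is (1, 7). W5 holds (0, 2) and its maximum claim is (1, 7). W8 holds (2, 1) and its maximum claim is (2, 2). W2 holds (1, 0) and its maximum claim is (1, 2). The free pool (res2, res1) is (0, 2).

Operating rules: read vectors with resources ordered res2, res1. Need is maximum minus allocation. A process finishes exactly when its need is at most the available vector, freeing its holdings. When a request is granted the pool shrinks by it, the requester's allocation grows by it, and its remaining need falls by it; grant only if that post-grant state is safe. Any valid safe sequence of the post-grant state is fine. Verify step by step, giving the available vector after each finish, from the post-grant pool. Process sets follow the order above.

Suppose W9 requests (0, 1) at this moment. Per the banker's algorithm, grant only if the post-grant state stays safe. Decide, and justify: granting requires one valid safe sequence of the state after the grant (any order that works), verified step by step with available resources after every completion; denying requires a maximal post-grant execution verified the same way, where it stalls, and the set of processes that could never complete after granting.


GRANT. The post-grant state is safe; one safe sequence: W8, W2, W9, W1, W5.
Key observation: after the grant the pool drops to (0, 1), which still lets W8 finish first and unwind the rest.
Verifying the post-grant state step by step:
  pool = (0, 1)
  run W8 (needs (0, 1), free (0, 1)); after release of (2, 1) the pool is (2, 2)
  run W2 (needs (0, 2), free (2, 2)); after release of (1, 0) the pool is (3, 2)
  run W9 (needs (1, 2), free (3, 2)); after release of (0, 2) the pool is (3, 4)
  run W1 (needs (0, 4), free (3, 4)); after release of (1, 3) the pool is (4, 7)
  run W5 (needs (1, 5), free (4, 7)); after release of (0, 2) the pool is (4, 9)


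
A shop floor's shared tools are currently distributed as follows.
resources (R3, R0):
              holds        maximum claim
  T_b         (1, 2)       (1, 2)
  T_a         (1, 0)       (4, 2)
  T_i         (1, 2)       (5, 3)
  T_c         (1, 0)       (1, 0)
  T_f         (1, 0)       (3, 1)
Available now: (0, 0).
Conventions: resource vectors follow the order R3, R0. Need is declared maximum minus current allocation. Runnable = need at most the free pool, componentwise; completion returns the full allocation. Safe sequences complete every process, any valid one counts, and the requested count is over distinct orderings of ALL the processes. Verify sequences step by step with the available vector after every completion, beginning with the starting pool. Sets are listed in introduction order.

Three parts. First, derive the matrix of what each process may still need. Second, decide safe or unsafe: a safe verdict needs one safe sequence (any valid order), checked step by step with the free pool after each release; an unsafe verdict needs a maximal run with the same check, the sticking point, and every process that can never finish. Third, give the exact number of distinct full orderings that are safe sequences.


(1) Need matrix, components ordered R3, R0:
  T_b: (0, 0)
  T_a: (3, 2)
  T_i: (4, 1)
  T_c: (0, 0)
  T_f: (2, 1)
(2) SAFE, for example via the order T_b, T_c, T_f, T_a, T_i.
Key observation: T_f is the earliest step where a requested resource binds exactly: need (2, 1), pool (2, 2) at its turn.
Check, step by step:
  pool = (0, 0)
  run T_b (needs (0, 0), free (0, 0)); after release of (1, 2) the pool is (1, 2)
  run T_c (needs (0, 0), free (1, 2)); after release of (1, 0) the pool is (2, 2)
  run T_f (needs (2, 1), free (2, 2)); after release of (1, 0) the pool is (3, 2)
  run T_a (needs (3, 2), free (3, 2)); after release of (1, 0) the pool is (4, 2)
  run T_i (needs (4, 1), free (4, 2)); after release of (1, 2) the pool is (5, 4)
(3) The exact count: 2 of the possible complete orderings are safe sequences.


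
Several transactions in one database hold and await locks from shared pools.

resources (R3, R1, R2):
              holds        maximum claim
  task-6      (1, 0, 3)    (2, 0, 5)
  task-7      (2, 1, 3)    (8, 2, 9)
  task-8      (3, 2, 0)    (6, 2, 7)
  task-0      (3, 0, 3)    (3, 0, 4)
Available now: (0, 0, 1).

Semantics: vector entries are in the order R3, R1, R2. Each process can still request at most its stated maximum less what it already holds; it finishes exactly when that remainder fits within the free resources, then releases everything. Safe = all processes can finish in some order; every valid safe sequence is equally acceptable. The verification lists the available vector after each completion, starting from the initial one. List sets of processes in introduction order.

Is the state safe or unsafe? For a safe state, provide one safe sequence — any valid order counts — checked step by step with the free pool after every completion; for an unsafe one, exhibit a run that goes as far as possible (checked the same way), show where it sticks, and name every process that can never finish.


SAFE — a valid safe sequence is task-0, task-6, task-8, task-7.
Key observation: the order's first zero-slack moment is task-0 ((0, 0, 1) needed, (0, 0, 1) free — a requested resource with nothing to spare).
Step-by-step check:
  pool = (0, 0, 1)
  task-0 needs (0, 0, 1) <= (0, 0, 1) -> finishes; pool += (3, 0, 3) = (3, 0, 4)
  task-6 needs (1, 0, 2) <= (3, 0, 4) -> finishes; pool += (1, 0, 3) = (4, 0, 7)
  task-8 needs (3, 0, 7) <= (4, 0, 7) -> finishes; pool += (3, 2, 0) = (7, 2, 7)
  task-7 needs (6, 1, 6) <= (7, 2, 7) -> finishes; pool += (2, 1, 3) = (9, 3, 10)


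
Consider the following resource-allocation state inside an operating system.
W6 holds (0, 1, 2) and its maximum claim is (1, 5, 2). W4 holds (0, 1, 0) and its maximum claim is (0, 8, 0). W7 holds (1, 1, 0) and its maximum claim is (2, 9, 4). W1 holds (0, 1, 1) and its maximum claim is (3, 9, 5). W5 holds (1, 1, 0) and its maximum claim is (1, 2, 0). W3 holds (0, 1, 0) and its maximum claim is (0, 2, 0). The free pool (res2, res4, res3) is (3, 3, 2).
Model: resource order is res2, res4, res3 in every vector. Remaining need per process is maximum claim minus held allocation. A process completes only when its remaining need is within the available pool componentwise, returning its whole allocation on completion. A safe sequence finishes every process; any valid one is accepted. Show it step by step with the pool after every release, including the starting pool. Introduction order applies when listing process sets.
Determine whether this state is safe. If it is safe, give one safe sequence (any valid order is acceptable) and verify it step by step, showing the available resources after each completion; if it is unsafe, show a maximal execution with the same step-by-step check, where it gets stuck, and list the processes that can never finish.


The state is UNSAFE.
Key observation: even finishing W3, W5, W6 leaves just (4, 6, 4) free — too little res4 for any of the remaining processes.
The run W3, W5, W6 cannot be extended any further. Verifying each step:
  pool = (3, 3, 2)
  run W3 (needs (0, 1, 0), free (3, 3, 2)); after release of (0, 1, 0) the pool is (3, 4, 2)
  run W5 (needs (0, 1, 0), free (3, 4, 2)); after release of (1, 1, 0) the pool is (4, 5, 2)
  run W6 (needs (1, 4, 0), free (4, 5, 2)); after release of (0, 1, 2) the pool is (4, 6, 4)
  blocked: W4 wants (0, 7, 0), pool (4, 6, 4) — not enough res4
  blocked: W7 wants (1, 8, 4), pool (4, 6, 4) — not enough res4
  blocked: W1 wants (3, 8, 4), pool (4, 6, 4) — not enough res4
Never able to finish: W4, W7 and W1.


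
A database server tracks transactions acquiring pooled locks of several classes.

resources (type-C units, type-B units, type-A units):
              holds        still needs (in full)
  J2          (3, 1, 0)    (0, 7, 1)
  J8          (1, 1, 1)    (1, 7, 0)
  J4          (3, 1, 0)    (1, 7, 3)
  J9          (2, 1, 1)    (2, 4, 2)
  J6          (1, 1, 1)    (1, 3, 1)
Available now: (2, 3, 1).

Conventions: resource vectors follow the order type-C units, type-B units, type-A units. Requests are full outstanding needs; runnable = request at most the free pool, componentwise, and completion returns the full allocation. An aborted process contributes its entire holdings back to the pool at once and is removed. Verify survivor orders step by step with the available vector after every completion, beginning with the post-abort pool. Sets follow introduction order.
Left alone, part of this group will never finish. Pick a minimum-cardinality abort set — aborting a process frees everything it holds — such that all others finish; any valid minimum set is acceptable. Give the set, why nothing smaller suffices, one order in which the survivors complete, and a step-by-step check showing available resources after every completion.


Abort J2 and J8.
Key observation: J4 could never have finished before the abort; with (4, 2, 1) returned by J2 and J8, it fits at step 3.
No one abort is enough; case by case: J2 alone leaves J8 blocked (short on type-B units); J8 alone leaves J2 blocked (short on type-B units); J4 alone leaves J2 blocked (short on type-B units); J9 alone leaves J2 blocked (short on type-B units); J6 alone leaves J2 blocked (short on type-B units).
The survivors complete as J9, J6, J4. Step-by-step check (starting from the post-abort pool):
  pool = (6, 5, 2)
  J9 needs (2, 4, 2) <= (6, 5, 2) -> finishes; pool += (2, 1, 1) = (8, 6, 3)
  J6 needs (1, 3, 1) <= (8, 6, 3) -> finishes; pool += (1, 1, 1) = (9, 7, 4)
  J4 needs (1, 7, 3) <= (9, 7, 4) -> finishes; pool += (3, 1, 0) = (12, 8, 4)


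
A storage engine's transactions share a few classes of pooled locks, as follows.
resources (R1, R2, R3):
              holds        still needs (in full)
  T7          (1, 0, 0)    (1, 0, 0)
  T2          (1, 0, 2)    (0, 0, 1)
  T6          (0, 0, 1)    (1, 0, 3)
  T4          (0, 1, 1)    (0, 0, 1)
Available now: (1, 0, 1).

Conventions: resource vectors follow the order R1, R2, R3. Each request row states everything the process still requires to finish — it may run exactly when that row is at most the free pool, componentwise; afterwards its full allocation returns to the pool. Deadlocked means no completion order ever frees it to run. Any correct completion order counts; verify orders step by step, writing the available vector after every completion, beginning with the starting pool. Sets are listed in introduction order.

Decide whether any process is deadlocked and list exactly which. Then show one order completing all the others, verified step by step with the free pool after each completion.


The deadlocked set is empty.
Key observation: the pool covers T2 at once, and every later process fits after earlier releases.
A valid finishing order for the others: T2, T4, T6, T7. Walking it through:
  pool = (1, 0, 1)
  T2 needs (0, 0, 1) <= (1, 0, 1) -> finishes; pool += (1, 0, 2) = (2, 0, 3)
  T4 needs (0, 0, 1) <= (2, 0, 3) -> finishes; pool += (0, 1, 1) = (2, 1, 4)
  T6 needs (1, 0, 3) <= (2, 1, 4) -> finishes; pool += (0, 0, 1) = (2, 1, 5)
  T7 needs (1, 0, 0) <= (2, 1, 5) -> finishes; pool += (1, 0, 0) = (3, 1, 5)
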